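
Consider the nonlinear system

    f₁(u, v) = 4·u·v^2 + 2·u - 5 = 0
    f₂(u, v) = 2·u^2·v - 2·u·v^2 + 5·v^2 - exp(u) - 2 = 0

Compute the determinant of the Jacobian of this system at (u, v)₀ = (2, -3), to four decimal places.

-2294.6747

J = [[4·v^2 + 2, 8·u·v], [4·u·v - 2·v^2 - exp(u), 2·u^2 - 4·u·v + 10·v]].
At the point, J = [[38.0000, -48.0000], [-49.389056, 2.0000]].
det J = -2294.6747.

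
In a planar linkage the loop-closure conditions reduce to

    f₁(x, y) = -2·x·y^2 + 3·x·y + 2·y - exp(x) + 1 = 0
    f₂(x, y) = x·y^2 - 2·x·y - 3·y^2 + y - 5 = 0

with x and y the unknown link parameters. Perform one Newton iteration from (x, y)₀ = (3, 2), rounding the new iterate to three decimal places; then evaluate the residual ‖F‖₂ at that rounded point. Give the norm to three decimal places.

65.296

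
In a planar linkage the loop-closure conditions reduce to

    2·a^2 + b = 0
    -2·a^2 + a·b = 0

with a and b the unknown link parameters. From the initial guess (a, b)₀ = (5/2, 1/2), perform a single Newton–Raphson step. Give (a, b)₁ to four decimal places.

At (5/2, 1/2): F = (13.0000, -11.2500).
Jacobian J = [[4·a, 1], [-4·a + b, a]].
At the point, J = [[10.0000, 1.0000], [-9.5000, 2.5000]] (det J = 34.5000).
Solving J·Δ = −F gives Δ = (-1.2681, -0.3188).
Then the next iterate is (a, b)₁ = (1.2319, 0.1812).

(1.2319, 0.1812)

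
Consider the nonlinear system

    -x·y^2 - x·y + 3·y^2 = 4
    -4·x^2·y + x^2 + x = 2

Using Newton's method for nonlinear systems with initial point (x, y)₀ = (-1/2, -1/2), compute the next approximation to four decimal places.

(-0.8000, -1.6500)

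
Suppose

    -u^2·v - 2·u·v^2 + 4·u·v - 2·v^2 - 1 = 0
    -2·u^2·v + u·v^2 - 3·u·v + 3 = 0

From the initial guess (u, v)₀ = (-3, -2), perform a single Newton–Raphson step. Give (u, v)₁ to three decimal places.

At (-3, -2): F = (57.000, 9.000).
Jacobian J = [[-2·u·v - 2·v^2 + 4·v, -u^2 - 4·u·v + 4·u - 4·v], [-4·u·v + v^2 - 3·v, -2·u^2 + 2·u·v - 3·u]].
At the point, J = [[-28.000, -37.000], [-14.000, 3.000]] (det J = -602.000).
Solving J·Δ = −F gives Δ = (0.837, 0.907).
Then the next iterate is (u, v)₁ = (-2.163, -1.093).

(-2.163, -1.093)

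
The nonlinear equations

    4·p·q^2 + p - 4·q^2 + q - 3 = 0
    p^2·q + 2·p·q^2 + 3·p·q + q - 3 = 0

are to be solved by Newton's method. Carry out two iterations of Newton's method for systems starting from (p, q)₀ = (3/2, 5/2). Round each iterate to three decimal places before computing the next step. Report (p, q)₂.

(2.825, -0.053)

At (3/2, 5/2): F = (13.500, 35.125).
Jacobian J = [[4·q^2 + 1, 8·p·q - 8·q + 1], [2·p·q + 2·q^2 + 3·q, p^2 + 4·p·q + 3·p + 1]].
At the point, J = [[26.000, 11.000], [27.500, 22.750]] (det J = 289.000).
Solving J·Δ = −F gives Δ = (0.274, -1.875).
Then the next iterate is (p, q)₁ = (1.774, 0.625).
Round to (1.774, 0.625) and repeat: F = (0.60838, 4.30411), J = [[2.56250, 4.870], [4.87375, 13.90408]].
Δ = (1.051, -0.678), so (p, q)₂ = (2.825, -0.053).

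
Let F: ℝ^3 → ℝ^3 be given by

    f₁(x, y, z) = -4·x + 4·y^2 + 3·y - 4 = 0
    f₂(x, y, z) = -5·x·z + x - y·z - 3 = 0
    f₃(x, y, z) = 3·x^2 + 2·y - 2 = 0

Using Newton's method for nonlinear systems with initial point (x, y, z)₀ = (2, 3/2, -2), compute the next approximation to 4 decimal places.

(0.9787, 1.1277, -1.1286)

At (2, 3/2, -2): F = (1.5000, 22.0000, 13.0000).
Jacobian J = [[-4, 8·y + 3, 0], [-5·z + 1, -z, -5·x - y], [6·x, 2, 0]].
At the point, J = [[-4.0000, 15.0000, 0.0000], [11.0000, 2.0000, -11.5000], [12.0000, 2.0000, 0.0000]] (det J = -2162.0000).
Solving J·Δ = −F gives Δ = (-1.0213, -0.3723, 0.8714).
Then the next iterate is (x, y, z)₁ = (0.9787, 1.1277, -1.1286).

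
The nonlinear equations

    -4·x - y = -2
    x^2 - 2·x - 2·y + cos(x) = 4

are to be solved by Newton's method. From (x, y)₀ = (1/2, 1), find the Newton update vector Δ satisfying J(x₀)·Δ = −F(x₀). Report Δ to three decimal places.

(0.594, -3.376)

At (1/2, 1): F = (-1.000, -5.87242).
Jacobian J = [[-4, -1], [2·x - sin(x) - 2, -2]].
At the point, J = [[-4.000, -1.000], [-1.47943, -2.000]] (det J = 6.52057).
Solving J·Δ = −F gives Δ = (0.594, -3.376).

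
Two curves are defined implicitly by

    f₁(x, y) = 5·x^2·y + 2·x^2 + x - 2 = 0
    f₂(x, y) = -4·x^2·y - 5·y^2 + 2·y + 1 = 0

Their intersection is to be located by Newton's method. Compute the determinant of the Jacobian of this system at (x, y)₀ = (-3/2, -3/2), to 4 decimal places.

J = [[10·x·y + 4·x + 1, 5·x^2], [-8·x·y, -4·x^2 - 10·y + 2]].
At the point, J = [[17.5000, 11.2500], [-18.0000, 8.0000]].
det J = 342.5000.

342.5000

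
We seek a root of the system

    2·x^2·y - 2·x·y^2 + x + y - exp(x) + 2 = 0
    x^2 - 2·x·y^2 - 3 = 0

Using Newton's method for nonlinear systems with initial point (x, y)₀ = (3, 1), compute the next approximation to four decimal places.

(2.6911, 0.8970)

At (3, 1): F = (-2.085537, 0.0000).
Jacobian J = [[4·x·y - 2·y^2 - exp(x) + 1, 2·x^2 - 4·x·y + 1], [2·x - 2·y^2, -4·x·y]].
At the point, J = [[-9.085537, 7.0000], [4.0000, -12.0000]] (det J = 81.026443).
Solving J·Δ = −F gives Δ = (-0.3089, -0.1030).
Then the next iterate is (x, y)₁ = (2.6911, 0.8970).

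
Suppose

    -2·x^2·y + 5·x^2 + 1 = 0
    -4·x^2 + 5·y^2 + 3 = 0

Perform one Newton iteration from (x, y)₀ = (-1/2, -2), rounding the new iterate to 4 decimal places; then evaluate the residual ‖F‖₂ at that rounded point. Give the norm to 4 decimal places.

6.4952

At (-1/2, -2): F = (3.2500, 22.0000).
Jacobian J = [[-4·x·y + 10·x, -2·x^2], [-8·x, 10·y]].
At the point, J = [[-9.0000, -0.5000], [4.0000, -20.0000]] (det J = 182.0000).
Solving J·Δ = −F gives Δ = (0.2967, 1.1593).
Then the next iterate is (x, y)₁ = (-0.2033, -0.8407).
Re-evaluating at (-0.2033, -0.8407): F = (1.276148, 6.368559), so ‖F‖₂ = 6.4952.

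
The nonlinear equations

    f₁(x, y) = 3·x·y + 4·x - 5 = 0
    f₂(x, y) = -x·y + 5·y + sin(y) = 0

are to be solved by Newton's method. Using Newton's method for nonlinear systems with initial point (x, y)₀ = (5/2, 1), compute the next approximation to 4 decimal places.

(2.0503, -0.2470)

At (5/2, 1): F = (12.5000, 3.341471).
Jacobian J = [[3·y + 4, 3·x], [-y, -x + cos(y) + 5]].
At the point, J = [[7.0000, 7.5000], [-1.0000, 3.040302]] (det J = 28.782116).
Solving J·Δ = −F gives Δ = (-0.4497, -1.2470).
Then the next iterate is (x, y)₁ = (2.0503, -0.2470).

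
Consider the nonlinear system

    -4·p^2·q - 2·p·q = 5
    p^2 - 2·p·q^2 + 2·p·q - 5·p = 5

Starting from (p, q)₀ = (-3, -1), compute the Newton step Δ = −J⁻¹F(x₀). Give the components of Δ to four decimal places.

(8.8889, -5.6852)

At (-3, -1): F = (25.0000, 31.0000).
Jacobian J = [[-8·p·q - 2·q, -4·p^2 - 2·p], [2·p - 2·q^2 + 2·q - 5, -4·p·q + 2·p]].
At the point, J = [[-22.0000, -30.0000], [-15.0000, -18.0000]] (det J = -54.0000).
Solving J·Δ = −F gives Δ = (8.8889, -5.6852).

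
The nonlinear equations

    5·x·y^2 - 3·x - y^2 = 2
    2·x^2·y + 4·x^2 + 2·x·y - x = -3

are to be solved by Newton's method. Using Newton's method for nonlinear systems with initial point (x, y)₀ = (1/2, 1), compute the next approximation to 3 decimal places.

(-0.500, 2.333)

At (1/2, 1): F = (-2.000, 5.000).
Jacobian J = [[5·y^2 - 3, 10·x·y - 2·y], [4·x·y + 8·x + 2·y - 1, 2·x^2 + 2·x]].
At the point, J = [[2.000, 3.000], [7.000, 1.500]] (det J = -18.000).
Solving J·Δ = −F gives Δ = (-1.000, 1.333).
Then the next iterate is (x, y)₁ = (-0.500, 2.333).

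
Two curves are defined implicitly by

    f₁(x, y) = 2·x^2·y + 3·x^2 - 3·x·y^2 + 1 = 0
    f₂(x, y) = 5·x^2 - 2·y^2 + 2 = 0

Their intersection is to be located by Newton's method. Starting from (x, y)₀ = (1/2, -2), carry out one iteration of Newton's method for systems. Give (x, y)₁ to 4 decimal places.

At (1/2, -2): F = (-5.2500, -4.7500).
Jacobian J = [[4·x·y + 6·x - 3·y^2, 2·x^2 - 6·x·y], [10·x, -4·y]].
At the point, J = [[-13.0000, 6.5000], [5.0000, 8.0000]] (det J = -136.5000).
Solving J·Δ = −F gives Δ = (-0.0815, 0.6447).
Then the next iterate is (x, y)₁ = (0.4185, -1.3553).

(0.4185, -1.3553)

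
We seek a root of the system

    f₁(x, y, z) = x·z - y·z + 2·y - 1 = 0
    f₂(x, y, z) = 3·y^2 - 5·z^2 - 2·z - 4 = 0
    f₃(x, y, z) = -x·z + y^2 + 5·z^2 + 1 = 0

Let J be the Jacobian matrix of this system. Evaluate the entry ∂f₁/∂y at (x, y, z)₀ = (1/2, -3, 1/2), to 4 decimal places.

∂f₁/∂y = -z + 2.
At (1/2, -3, 1/2) this is 1.5000.

1.5000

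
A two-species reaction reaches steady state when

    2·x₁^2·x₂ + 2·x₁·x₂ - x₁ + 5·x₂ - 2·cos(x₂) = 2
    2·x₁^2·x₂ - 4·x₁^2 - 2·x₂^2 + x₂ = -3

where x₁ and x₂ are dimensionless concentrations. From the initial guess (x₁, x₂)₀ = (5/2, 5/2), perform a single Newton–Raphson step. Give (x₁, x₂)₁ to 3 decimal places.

At (5/2, 5/2): F = (53.35229, -0.750).
Jacobian J = [[4·x₁·x₂ + 2·x₂ - 1, 2·x₁^2 + 2·x₁ + 2·sin(x₂) + 5], [4·x₁·x₂ - 8·x₁, 2·x₁^2 - 4·x₂ + 1]].
At the point, J = [[29.000, 23.69694], [5.000, 3.500]] (det J = -16.98472).
Solving J·Δ = −F gives Δ = (12.041, -16.987).
Then the next iterate is (x₁, x₂)₁ = (14.541, -14.487).

(14.541, -14.487)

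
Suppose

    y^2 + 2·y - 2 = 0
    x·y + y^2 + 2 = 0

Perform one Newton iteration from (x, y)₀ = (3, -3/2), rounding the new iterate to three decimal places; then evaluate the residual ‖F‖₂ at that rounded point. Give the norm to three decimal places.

11.025

At (3, -3/2): F = (-2.750, -0.250).
Jacobian J = [[0, 2·y + 2], [y, x + 2·y]].
At the point, J = [[0.000, -1.000], [-1.500, 0.000]] (det J = -1.500).
Solving J·Δ = −F gives Δ = (-0.167, -2.750).
Then the next iterate is (x, y)₁ = (2.833, -4.250).
Re-evaluating at (2.833, -4.250): F = (7.56250, 8.02225), so ‖F‖₂ = 11.025.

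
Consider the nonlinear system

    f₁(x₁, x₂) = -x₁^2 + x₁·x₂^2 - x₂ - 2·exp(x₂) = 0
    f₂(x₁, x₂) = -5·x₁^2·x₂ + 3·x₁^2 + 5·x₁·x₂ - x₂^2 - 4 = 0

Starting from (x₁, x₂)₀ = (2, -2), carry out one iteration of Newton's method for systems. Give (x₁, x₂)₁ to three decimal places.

At (2, -2): F = (5.72933, 24.000).
Jacobian J = [[-2·x₁ + x₂^2, 2·x₁·x₂ - 2·exp(x₂) - 1], [-10·x₁·x₂ + 6·x₁ + 5·x₂, -5·x₁^2 + 5·x₁ - 2·x₂]].
At the point, J = [[0.000, -9.27067], [42.000, -6.000]] (det J = 389.36816).
Solving J·Δ = −F gives Δ = (-0.483, 0.618).
Then the next iterate is (x₁, x₂)₁ = (1.517, -1.382).

(1.517, -1.382)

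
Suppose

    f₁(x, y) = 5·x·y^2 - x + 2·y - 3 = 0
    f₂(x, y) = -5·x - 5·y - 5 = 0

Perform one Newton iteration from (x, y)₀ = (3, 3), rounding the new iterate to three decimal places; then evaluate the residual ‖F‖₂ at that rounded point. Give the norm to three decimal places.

1640.347

At (3, 3): F = (135.000, -35.000).
Jacobian J = [[5·y^2 - 1, 10·x·y + 2], [-5, -5]].
At the point, J = [[44.000, 92.000], [-5.000, -5.000]] (det J = 240.000).
Solving J·Δ = −F gives Δ = (-10.604, 3.604).
Then the next iterate is (x, y)₁ = (-7.604, 6.604).
Re-evaluating at (-7.604, 6.604): F = (-1640.34726, 0.000), so ‖F‖₂ = 1640.347.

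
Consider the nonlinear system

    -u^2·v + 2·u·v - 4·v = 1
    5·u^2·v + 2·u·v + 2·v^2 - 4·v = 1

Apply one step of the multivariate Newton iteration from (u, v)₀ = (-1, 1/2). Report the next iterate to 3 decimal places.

(-1.442, -0.269)

At (-1, 1/2): F = (-4.500, -1.000).
Jacobian J = [[-2·u·v + 2·v, -u^2 + 2·u - 4], [10·u·v + 2·v, 5·u^2 + 2·u + 4·v - 4]].
At the point, J = [[2.000, -7.000], [-4.000, 1.000]] (det J = -26.000).
Solving J·Δ = −F gives Δ = (-0.442, -0.769).
Then the next iterate is (u, v)₁ = (-1.442, -0.269).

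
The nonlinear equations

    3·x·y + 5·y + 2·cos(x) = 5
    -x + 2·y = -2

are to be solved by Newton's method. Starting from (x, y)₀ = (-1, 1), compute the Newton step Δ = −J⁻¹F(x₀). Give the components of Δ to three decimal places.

(1.218, -1.891)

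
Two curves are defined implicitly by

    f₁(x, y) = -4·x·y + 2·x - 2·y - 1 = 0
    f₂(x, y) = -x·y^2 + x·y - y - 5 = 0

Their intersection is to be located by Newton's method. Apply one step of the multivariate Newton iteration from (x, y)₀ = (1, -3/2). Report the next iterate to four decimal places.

(10.0000, 12.1667)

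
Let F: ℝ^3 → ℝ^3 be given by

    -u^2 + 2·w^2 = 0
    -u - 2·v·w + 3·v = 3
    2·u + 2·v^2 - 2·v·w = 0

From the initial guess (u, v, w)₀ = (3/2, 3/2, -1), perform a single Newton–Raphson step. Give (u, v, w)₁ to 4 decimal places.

(-0.9833, 1.4833, 0.8000)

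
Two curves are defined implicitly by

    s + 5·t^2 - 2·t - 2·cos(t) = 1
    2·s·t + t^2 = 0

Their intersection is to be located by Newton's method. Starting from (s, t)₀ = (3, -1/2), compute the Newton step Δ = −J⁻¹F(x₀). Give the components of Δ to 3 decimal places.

At (3, -1/2): F = (2.49483, -2.750).
Jacobian J = [[1, 10·t + 2·sin(t) - 2], [2·t, 2·s + 2·t]].
At the point, J = [[1.000, -7.95885], [-1.000, 5.000]] (det J = -2.95885).
Solving J·Δ = −F gives Δ = (-3.181, -0.086).

(-3.181, -0.086)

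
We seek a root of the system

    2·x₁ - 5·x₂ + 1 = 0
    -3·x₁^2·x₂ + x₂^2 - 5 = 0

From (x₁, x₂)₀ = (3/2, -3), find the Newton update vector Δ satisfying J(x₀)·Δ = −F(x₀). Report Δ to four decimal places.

(1.1050, 4.2420)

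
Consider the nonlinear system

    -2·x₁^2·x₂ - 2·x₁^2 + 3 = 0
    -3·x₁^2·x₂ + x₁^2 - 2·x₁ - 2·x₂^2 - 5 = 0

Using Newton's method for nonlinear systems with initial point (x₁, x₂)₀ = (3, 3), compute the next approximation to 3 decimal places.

(2.102, 1.562)

At (3, 3): F = (-69.000, -101.000).
Jacobian J = [[-4·x₁·x₂ - 4·x₁, -2·x₁^2], [-6·x₁·x₂ + 2·x₁ - 2, -3·x₁^2 - 4·x₂]].
At the point, J = [[-48.000, -18.000], [-50.000, -39.000]] (det J = 972.000).
Solving J·Δ = −F gives Δ = (-0.898, -1.438).
Then the next iterate is (x₁, x₂)₁ = (2.102, 1.562).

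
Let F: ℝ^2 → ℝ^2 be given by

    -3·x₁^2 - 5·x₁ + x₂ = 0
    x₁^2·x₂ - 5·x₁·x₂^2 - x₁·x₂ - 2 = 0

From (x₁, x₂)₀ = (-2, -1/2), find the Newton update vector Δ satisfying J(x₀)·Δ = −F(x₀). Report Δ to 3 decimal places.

(0.427, -0.491)

At (-2, -1/2): F = (-2.500, -2.500).
Jacobian J = [[-6·x₁ - 5, 1], [2·x₁·x₂ - 5·x₂^2 - x₂, x₁^2 - 10·x₁·x₂ - x₁]].
At the point, J = [[7.000, 1.000], [1.250, -4.000]] (det J = -29.250).
Solving J·Δ = −F gives Δ = (0.427, -0.491).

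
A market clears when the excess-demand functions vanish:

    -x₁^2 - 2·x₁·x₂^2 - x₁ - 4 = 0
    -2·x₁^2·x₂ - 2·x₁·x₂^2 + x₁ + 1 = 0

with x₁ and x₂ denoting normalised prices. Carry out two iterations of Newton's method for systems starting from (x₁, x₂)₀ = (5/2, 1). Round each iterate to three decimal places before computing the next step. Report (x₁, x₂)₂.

(-1.166, 1.527)

At (5/2, 1): F = (-17.750, -14.000).
Jacobian J = [[-2·x₁ - 2·x₂^2 - 1, -4·x₁·x₂], [-4·x₁·x₂ - 2·x₂^2 + 1, -2·x₁^2 - 4·x₁·x₂]].
At the point, J = [[-8.000, -10.000], [-11.000, -22.500]] (det J = 70.000).
Solving J·Δ = −F gives Δ = (-3.705, 1.189).
Then the next iterate is (x₁, x₂)₁ = (-1.205, 2.189).
Round to (-1.205, 2.189) and repeat: F = (7.30102, 4.98608), J = [[-8.17344, 10.55098], [1.96754, 7.64693]].
Δ = (0.039, -0.662), so (x₁, x₂)₂ = (-1.166, 1.527).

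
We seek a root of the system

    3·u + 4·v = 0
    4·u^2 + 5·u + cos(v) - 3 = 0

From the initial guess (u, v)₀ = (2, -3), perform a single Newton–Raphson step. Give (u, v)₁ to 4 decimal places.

(0.9365, -0.7023)

At (2, -3): F = (-6.0000, 22.010008).
Jacobian J = [[3, 4], [8·u + 5, -sin(v)]].
At the point, J = [[3.0000, 4.0000], [21.0000, 0.141120]] (det J = -83.576640).
Solving J·Δ = −F gives Δ = (-1.0635, 2.2977).
Then the next iterate is (u, v)₁ = (0.9365, -0.7023).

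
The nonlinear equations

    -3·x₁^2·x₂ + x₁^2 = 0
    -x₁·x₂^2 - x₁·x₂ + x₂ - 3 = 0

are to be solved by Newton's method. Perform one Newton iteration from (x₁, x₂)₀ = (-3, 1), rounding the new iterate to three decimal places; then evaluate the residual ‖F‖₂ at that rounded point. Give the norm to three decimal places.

At (-3, 1): F = (-18.000, 4.000).
Jacobian J = [[-6·x₁·x₂ + 2·x₁, -3·x₁^2], [-x₂^2 - x₂, -2·x₁·x₂ - x₁ + 1]].
At the point, J = [[12.000, -27.000], [-2.000, 10.000]] (det J = 66.000).
Solving J·Δ = −F gives Δ = (1.091, -0.182).
Then the next iterate is (x₁, x₂)₁ = (-1.909, 0.818).
Re-evaluating at (-1.909, 0.818): F = (-5.29878, 0.65692), so ‖F‖₂ = 5.339.

5.339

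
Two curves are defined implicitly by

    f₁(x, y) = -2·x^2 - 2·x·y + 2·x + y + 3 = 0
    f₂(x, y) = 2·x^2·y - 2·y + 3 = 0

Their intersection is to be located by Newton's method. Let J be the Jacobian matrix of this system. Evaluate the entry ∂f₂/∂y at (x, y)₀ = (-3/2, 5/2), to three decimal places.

∂f₂/∂y = 2·x^2 - 2.
At (-3/2, 5/2) this is 2.500.

2.500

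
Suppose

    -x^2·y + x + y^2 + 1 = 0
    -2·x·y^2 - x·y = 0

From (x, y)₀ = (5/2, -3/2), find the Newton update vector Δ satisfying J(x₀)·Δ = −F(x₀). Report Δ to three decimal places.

At (5/2, -3/2): F = (15.125, -7.500).
Jacobian J = [[-2·x·y + 1, -x^2 + 2·y], [-2·y^2 - y, -4·x·y - x]].
At the point, J = [[8.500, -9.250], [-3.000, 12.500]] (det J = 78.500).
Solving J·Δ = −F gives Δ = (-1.525, 0.234).

(-1.525, 0.234)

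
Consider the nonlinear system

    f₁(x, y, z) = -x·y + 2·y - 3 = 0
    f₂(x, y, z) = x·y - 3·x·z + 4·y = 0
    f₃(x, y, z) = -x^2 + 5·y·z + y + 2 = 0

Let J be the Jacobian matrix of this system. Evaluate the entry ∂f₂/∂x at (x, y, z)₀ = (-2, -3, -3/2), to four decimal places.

∂f₂/∂x = y - 3·z.
At (-2, -3, -3/2) this is 1.5000.

1.5000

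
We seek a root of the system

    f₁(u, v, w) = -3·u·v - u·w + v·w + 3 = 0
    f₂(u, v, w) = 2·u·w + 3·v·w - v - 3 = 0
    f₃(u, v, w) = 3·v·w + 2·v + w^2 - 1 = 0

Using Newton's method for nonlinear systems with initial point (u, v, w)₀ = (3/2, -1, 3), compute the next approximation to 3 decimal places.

(1.399, -0.674, 2.804)

At (3/2, -1, 3): F = (0.000, -2.000, -3.000).
Jacobian J = [[-3·v - w, -3·u + w, -u + v], [2·w, 3·w - 1, 2·u + 3·v], [0, 3·w + 2, 3·v + 2·w]].
At the point, J = [[0.000, -1.500, -2.500], [6.000, 8.000, 0.000], [0.000, 11.000, 3.000]] (det J = -138.000).
Solving J·Δ = −F gives Δ = (-0.101, 0.326, -0.196).
Then the next iterate is (u, v, w)₁ = (1.399, -0.674, 2.804).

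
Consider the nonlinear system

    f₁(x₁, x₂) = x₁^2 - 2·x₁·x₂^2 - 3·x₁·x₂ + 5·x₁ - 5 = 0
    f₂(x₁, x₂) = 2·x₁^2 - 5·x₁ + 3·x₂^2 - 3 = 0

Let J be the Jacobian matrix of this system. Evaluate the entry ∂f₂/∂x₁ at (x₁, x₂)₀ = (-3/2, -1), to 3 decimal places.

-11.000

∂f₂/∂x₁ = 4·x₁ - 5.
At (-3/2, -1) this is -11.000.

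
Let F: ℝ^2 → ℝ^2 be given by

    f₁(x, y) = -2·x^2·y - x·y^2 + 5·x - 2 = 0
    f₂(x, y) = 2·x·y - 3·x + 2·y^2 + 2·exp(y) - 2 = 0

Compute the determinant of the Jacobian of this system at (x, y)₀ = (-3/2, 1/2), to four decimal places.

11.8052

J = [[-4·x·y - y^2 + 5, -2·x^2 - 2·x·y], [2·y - 3, 2·x + 4·y + 2·exp(y)]].
At the point, J = [[7.7500, -3.0000], [-2.0000, 2.297443]].
det J = 11.8052.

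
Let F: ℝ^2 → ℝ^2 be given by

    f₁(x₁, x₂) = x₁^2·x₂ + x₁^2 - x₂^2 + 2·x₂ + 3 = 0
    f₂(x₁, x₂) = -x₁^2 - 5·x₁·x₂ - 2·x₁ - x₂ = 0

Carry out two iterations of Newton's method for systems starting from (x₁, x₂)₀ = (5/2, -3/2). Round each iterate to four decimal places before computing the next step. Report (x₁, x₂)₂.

(3.2892, -0.9818)

At (5/2, -3/2): F = (-5.3750, 9.0000).
Jacobian J = [[2·x₁·x₂ + 2·x₁, x₁^2 - 2·x₂ + 2], [-2·x₁ - 5·x₂ - 2, -5·x₁ - 1]].
At the point, J = [[-2.5000, 11.2500], [0.5000, -13.5000]] (det J = 28.1250).
Solving J·Δ = −F gives Δ = (1.0200, 0.7044).
Then the next iterate is (x₁, x₂)₁ = (3.5200, -0.7956).
Round to (3.5200, -0.7956) and repeat: F = (3.308418, -4.632240), J = [[1.438976, 15.9816], [-5.0620, -18.6000]].
Δ = (-0.2308, -0.1862), so (x₁, x₂)₂ = (3.2892, -0.9818).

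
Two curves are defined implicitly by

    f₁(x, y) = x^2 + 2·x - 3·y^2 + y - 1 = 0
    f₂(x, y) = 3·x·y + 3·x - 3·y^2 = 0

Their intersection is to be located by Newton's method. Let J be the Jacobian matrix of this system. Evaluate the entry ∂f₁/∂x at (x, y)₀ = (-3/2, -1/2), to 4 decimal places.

∂f₁/∂x = 2·x + 2.
At (-3/2, -1/2) this is -1.0000.

-1.0000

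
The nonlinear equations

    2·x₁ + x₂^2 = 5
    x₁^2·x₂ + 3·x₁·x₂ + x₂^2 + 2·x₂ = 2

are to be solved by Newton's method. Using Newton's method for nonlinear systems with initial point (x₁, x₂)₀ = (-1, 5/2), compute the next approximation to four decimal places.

(-11.0000, 6.6500)

At (-1, 5/2): F = (-0.7500, 4.2500).
Jacobian J = [[2, 2·x₂], [2·x₁·x₂ + 3·x₂, x₁^2 + 3·x₁ + 2·x₂ + 2]].
At the point, J = [[2.0000, 5.0000], [2.5000, 5.0000]] (det J = -2.5000).
Solving J·Δ = −F gives Δ = (-10.0000, 4.1500).
Then the next iterate is (x₁, x₂)₁ = (-11.0000, 6.6500).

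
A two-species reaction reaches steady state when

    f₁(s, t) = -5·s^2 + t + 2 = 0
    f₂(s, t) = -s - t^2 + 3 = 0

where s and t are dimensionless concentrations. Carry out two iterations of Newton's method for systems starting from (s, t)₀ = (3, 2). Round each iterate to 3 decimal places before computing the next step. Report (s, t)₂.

(1.018, 1.409)

At (3, 2): F = (-41.000, -4.000).
Jacobian J = [[-10·s, 1], [-1, -2·t]].
At the point, J = [[-30.000, 1.000], [-1.000, -4.000]] (det J = 121.000).
Solving J·Δ = −F gives Δ = (-1.388, -0.653).
Then the next iterate is (s, t)₁ = (1.612, 1.347).
Round to (1.612, 1.347) and repeat: F = (-9.64572, -0.42641), J = [[-16.120, 1.000], [-1.000, -2.694]].
Δ = (-0.594, 0.062), so (s, t)₂ = (1.018, 1.409).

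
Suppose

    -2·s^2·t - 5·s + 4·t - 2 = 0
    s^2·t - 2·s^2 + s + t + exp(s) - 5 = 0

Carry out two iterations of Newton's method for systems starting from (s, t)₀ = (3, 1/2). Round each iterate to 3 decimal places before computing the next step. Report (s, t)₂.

(5.046, -1.433)

At (3, 1/2): F = (-24.000, 5.08554).
Jacobian J = [[-4·s·t - 5, -2·s^2 + 4], [2·s·t - 4·s + exp(s) + 1, s^2 + 1]].
At the point, J = [[-11.000, -14.000], [12.08554, 10.000]] (det J = 59.19752).
Solving J·Δ = −F gives Δ = (2.852, -3.955).
Then the next iterate is (s, t)₁ = (5.852, -3.455).
Round to (5.852, -3.455) and repeat: F = (191.55920, 158.51514), J = [[75.87464, -64.49181], [285.08422, 35.24590]].
Δ = (-0.806, 2.022), so (s, t)₂ = (5.046, -1.433).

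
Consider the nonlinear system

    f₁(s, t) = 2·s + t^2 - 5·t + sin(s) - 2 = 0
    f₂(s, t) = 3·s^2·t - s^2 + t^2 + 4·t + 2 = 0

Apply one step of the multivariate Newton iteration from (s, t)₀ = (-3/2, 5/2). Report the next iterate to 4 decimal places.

At (-3/2, 5/2): F = (-12.247495, 32.8750).
Jacobian J = [[cos(s) + 2, 2·t - 5], [6·s·t - 2·s, 3·s^2 + 2·t + 4]].
At the point, J = [[2.070737, 0.0000], [-19.5000, 15.7500]] (det J = 32.614111).
Solving J·Δ = −F gives Δ = (5.9146, 5.2355).
Then the next iterate is (s, t)₁ = (4.4146, 7.7355).

(4.4146, 7.7355)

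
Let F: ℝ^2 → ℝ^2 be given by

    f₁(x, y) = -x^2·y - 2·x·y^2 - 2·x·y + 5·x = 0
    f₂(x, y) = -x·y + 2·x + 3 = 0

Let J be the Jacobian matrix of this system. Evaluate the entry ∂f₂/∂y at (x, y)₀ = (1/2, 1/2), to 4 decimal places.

∂f₂/∂y = -x.
At (1/2, 1/2) this is -0.5000.

-0.5000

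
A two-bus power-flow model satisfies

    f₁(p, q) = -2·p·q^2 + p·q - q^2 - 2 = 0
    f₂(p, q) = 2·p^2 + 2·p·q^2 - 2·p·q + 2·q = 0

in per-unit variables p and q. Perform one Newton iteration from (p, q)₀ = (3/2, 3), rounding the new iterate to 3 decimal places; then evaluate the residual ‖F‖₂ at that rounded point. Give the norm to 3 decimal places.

At (3/2, 3): F = (-33.500, 28.500).
Jacobian J = [[-2·q^2 + q, -4·p·q + p - 2·q], [4·p + 2·q^2 - 2·q, 4·p·q - 2·p + 2]].
At the point, J = [[-15.000, -22.500], [18.000, 17.000]] (det J = 150.000).
Solving J·Δ = −F gives Δ = (-0.478, -1.170).
Then the next iterate is (p, q)₁ = (1.022, 1.830).
Re-evaluating at (1.022, 1.830): F = (-10.32379, 8.85360), so ‖F‖₂ = 13.600.

13.600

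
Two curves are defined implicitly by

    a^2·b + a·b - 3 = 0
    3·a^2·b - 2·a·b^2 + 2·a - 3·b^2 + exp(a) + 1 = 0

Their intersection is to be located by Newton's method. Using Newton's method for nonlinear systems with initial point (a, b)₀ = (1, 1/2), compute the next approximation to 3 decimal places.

(0.545, 1.841)

At (1, 1/2): F = (-2.000, 5.96828).
Jacobian J = [[2·a·b + b, a^2 + a], [6·a·b - 2·b^2 + exp(a) + 2, 3·a^2 - 4·a·b - 6·b]].
At the point, J = [[1.500, 2.000], [7.21828, -2.000]] (det J = -17.43656).
Solving J·Δ = −F gives Δ = (-0.455, 1.341).
Then the next iterate is (a, b)₁ = (0.545, 1.841).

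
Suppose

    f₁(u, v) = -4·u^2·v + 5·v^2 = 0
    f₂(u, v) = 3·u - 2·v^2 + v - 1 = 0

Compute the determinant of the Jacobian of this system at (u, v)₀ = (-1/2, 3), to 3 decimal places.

-219.000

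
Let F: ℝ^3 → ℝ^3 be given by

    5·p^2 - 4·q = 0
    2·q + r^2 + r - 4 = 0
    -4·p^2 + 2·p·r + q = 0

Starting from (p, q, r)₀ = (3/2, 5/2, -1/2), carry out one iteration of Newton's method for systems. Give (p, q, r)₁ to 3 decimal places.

At (3/2, 5/2, -1/2): F = (1.250, 0.750, -8.000).
Jacobian J = [[10·p, -4, 0], [0, 2, 2·r + 1], [-8·p + 2·r, 1, 2·p]].
At the point, J = [[15.000, -4.000, 0.000], [0.000, 2.000, 0.000], [-13.000, 1.000, 3.000]] (det J = 90.000).
Solving J·Δ = −F gives Δ = (-0.183, -0.375, 1.997).
Then the next iterate is (p, q, r)₁ = (1.317, 2.125, 1.497).

(1.317, 2.125, 1.497)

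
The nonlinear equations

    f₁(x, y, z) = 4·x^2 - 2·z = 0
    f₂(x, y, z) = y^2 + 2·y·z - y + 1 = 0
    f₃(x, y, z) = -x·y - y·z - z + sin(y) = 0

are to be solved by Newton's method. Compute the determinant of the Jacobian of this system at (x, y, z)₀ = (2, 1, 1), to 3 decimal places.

J = [[8·x, 0, -2], [0, 2·y + 2·z - 1, 2·y], [-y, -x - z + cos(y), -y - 1]].
At the point, J = [[16.000, 0.000, -2.000], [0.000, 3.000, 2.000], [-1.000, -2.45970, -2.000]].
det J = -23.290.

-23.290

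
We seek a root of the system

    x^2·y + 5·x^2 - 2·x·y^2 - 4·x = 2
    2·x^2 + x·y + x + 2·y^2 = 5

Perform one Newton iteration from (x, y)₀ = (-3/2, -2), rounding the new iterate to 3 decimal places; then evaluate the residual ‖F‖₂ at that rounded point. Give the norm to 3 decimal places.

4.801

At (-3/2, -2): F = (22.750, 9.000).
Jacobian J = [[2·x·y + 10·x - 2·y^2 - 4, x^2 - 4·x·y], [4·x + y + 1, x + 4·y]].
At the point, J = [[-21.000, -9.750], [-7.000, -9.500]] (det J = 131.250).
Solving J·Δ = −F gives Δ = (0.978, 0.227).
Then the next iterate is (x, y)₁ = (-0.522, -1.773).
Re-evaluating at (-0.522, -1.773): F = (4.24915, 2.23553), so ‖F‖₂ = 4.801.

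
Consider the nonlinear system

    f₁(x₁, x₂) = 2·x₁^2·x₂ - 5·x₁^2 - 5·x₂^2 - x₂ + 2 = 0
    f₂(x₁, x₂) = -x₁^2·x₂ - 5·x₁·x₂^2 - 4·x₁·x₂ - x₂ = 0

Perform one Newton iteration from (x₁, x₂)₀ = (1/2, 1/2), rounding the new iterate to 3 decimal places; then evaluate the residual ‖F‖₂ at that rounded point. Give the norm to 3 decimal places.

158.971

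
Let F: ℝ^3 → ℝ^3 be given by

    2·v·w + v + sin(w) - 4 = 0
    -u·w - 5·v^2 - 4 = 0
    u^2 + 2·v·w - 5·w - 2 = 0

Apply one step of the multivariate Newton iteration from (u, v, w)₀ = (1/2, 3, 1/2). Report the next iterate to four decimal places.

(3.3095, 1.3093, 0.6311)

At (1/2, 3, 1/2): F = (2.479426, -49.2500, -1.2500).
Jacobian J = [[0, 2·w + 1, 2·v + cos(w)], [-w, -10·v, -u], [2·u, 2·w, 2·v - 5]].
At the point, J = [[0.0000, 2.0000, 6.877583], [-0.5000, -30.0000, -0.5000], [1.0000, 1.0000, 1.0000]] (det J = 202.888686).
Solving J·Δ = −F gives Δ = (2.8095, -1.6907, 0.1311).
Then the next iterate is (u, v, w)₁ = (3.3095, 1.3093, 0.6311).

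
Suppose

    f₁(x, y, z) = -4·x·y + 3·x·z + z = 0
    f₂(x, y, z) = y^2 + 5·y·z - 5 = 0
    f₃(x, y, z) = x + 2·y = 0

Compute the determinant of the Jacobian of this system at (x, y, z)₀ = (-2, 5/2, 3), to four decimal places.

J = [[-4·y + 3·z, -4·x, 3·x + 1], [0, 2·y + 5·z, 5·y], [1, 2, 0]].
At the point, J = [[-1.0000, 8.0000, -5.0000], [0.0000, 20.0000, 12.5000], [1.0000, 2.0000, 0.0000]].
det J = 225.0000.

225.0000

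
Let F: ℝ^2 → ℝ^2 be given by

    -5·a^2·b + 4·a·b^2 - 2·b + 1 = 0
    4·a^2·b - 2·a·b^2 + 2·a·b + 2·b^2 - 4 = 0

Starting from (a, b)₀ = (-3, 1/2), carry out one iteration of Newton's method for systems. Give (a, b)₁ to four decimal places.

At (-3, 1/2): F = (-25.5000, 13.0000).
Jacobian J = [[-10·a·b + 4·b^2, -5·a^2 + 8·a·b - 2], [8·a·b - 2·b^2 + 2·b, 4·a^2 - 4·a·b + 2·a + 4·b]].
At the point, J = [[16.0000, -59.0000], [-11.5000, 38.0000]] (det J = -70.5000).
Solving J·Δ = −F gives Δ = (-2.8652, -1.2092).
Then the next iterate is (a, b)₁ = (-5.8652, -0.7092).

(-5.8652, -0.7092)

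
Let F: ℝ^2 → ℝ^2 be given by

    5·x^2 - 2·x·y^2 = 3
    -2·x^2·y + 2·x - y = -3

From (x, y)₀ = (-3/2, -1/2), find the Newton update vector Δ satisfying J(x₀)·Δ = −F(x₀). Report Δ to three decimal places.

(0.502, 0.409)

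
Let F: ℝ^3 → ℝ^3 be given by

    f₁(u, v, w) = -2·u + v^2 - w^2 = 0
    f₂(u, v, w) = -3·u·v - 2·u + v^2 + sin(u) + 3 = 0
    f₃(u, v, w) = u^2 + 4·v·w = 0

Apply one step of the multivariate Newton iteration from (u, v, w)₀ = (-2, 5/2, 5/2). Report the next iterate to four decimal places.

(-0.7327, 1.1569, 1.4500)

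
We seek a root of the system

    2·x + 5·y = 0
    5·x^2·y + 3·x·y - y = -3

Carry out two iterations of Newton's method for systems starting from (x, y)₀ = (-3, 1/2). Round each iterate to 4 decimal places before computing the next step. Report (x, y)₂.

(-0.6562, 0.2625)

At (-3, 1/2): F = (-3.5000, 20.5000).
Jacobian J = [[2, 5], [10·x·y + 3·y, 5·x^2 + 3·x - 1]].
At the point, J = [[2.0000, 5.0000], [-13.5000, 35.0000]] (det J = 137.5000).
Solving J·Δ = −F gives Δ = (1.6364, 0.0455).
Then the next iterate is (x, y)₁ = (-1.3636, 0.5455).
Round to (-1.3636, 0.5455) and repeat: F = (0.0003, 5.294496), J = [[2.0000, 5.0000], [-5.801938, 4.206225]].
Δ = (0.7074, -0.2830), so (x, y)₂ = (-0.6562, 0.2625).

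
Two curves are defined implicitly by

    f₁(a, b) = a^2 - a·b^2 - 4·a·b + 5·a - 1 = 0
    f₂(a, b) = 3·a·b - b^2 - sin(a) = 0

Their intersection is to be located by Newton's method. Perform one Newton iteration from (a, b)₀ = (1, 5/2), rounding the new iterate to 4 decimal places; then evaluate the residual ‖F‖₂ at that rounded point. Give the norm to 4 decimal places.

At (1, 5/2): F = (-11.2500, 0.408529).
Jacobian J = [[2·a - b^2 - 4·b + 5, -2·a·b - 4·a], [3·b - cos(a), 3·a - 2·b]].
At the point, J = [[-9.2500, -9.0000], [6.959698, -2.0000]] (det J = 81.137279).
Solving J·Δ = −F gives Δ = (-0.3226, -0.9184).
Then the next iterate is (a, b)₁ = (0.6774, 1.5816).
Re-evaluating at (0.6774, 1.5816): F = (-3.134121, 0.085900), so ‖F‖₂ = 3.1353.

3.1353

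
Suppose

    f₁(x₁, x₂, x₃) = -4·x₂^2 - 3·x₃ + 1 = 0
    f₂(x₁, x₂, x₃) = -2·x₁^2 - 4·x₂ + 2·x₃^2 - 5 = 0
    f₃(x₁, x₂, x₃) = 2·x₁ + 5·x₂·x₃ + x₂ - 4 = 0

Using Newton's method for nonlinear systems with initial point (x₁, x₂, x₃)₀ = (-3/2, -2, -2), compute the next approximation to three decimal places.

(-1.457, -1.341, -1.485)

At (-3/2, -2, -2): F = (-9.000, 6.500, 11.000).
Jacobian J = [[0, -8·x₂, -3], [-4·x₁, -4, 4·x₃], [2, 5·x₃ + 1, 5·x₂]].
At the point, J = [[0.000, 16.000, -3.000], [6.000, -4.000, -8.000], [2.000, -9.000, -10.000]] (det J = 842.000).
Solving J·Δ = −F gives Δ = (0.043, 0.659, 0.515).
Then the next iterate is (x₁, x₂, x₃)₁ = (-1.457, -1.341, -1.485).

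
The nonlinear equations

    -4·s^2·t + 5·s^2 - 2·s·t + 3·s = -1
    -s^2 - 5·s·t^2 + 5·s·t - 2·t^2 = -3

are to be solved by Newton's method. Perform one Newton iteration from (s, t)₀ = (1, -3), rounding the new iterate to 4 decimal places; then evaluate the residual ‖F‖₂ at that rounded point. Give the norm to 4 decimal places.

22.6098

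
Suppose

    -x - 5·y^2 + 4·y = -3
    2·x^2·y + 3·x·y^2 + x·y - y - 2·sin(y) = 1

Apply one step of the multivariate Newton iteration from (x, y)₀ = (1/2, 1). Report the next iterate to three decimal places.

At (1/2, 1): F = (1.500, -1.18294).
Jacobian J = [[-1, -10·y + 4], [4·x·y + 3·y^2 + y, 2·x^2 + 6·x·y + x - 2·cos(y) - 1]].
At the point, J = [[-1.000, -6.000], [6.000, 1.91940]] (det J = 34.08060).
Solving J·Δ = −F gives Δ = (0.124, 0.229).
Then the next iterate is (x, y)₁ = (0.624, 1.229).

(0.624, 1.229)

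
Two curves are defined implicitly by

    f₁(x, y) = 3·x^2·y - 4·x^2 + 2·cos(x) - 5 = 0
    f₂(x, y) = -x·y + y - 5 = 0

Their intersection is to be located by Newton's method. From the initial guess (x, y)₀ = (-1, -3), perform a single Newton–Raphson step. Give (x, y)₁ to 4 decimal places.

(-0.9819, 2.4729)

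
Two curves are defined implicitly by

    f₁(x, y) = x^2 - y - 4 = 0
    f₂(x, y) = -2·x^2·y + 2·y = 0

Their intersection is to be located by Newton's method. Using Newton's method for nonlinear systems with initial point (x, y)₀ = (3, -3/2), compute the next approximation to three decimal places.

(1.974, -1.154)

At (3, -3/2): F = (6.500, 24.000).
Jacobian J = [[2·x, -1], [-4·x·y, -2·x^2 + 2]].
At the point, J = [[6.000, -1.000], [18.000, -16.000]] (det J = -78.000).
Solving J·Δ = −F gives Δ = (-1.026, 0.346).
Then the next iterate is (x, y)₁ = (1.974, -1.154).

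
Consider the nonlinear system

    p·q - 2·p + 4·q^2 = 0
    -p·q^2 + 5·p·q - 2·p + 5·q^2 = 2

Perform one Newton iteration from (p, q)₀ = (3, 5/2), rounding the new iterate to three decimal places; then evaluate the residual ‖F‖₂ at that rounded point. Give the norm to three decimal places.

10.608

At (3, 5/2): F = (26.500, 42.000).
Jacobian J = [[q - 2, p + 8·q], [-q^2 + 5·q - 2, -2·p·q + 5·p + 10·q]].
At the point, J = [[0.500, 23.000], [4.250, 25.000]] (det J = -85.250).
Solving J·Δ = −F gives Δ = (-3.560, -1.075).
Then the next iterate is (p, q)₁ = (-0.560, 1.425).
Re-evaluating at (-0.560, 1.425): F = (8.44450, 6.42028), so ‖F‖₂ = 10.608.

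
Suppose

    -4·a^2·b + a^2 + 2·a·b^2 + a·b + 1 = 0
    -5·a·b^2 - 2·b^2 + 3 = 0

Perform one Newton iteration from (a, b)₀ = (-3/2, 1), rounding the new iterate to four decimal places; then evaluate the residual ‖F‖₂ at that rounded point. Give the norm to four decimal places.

At (-3/2, 1): F = (-10.2500, 8.5000).
Jacobian J = [[-8·a·b + 2·a + 2·b^2 + b, -4·a^2 + 4·a·b + a], [-5·b^2, -10·a·b - 4·b]].
At the point, J = [[12.0000, -16.5000], [-5.0000, 11.0000]] (det J = 49.5000).
Solving J·Δ = −F gives Δ = (-0.5556, -1.0253).
Then the next iterate is (a, b)₁ = (-2.0556, -0.0253).
Re-evaluating at (-2.0556, -0.0253): F = (5.702486, 3.005299), so ‖F‖₂ = 6.4459.

6.4459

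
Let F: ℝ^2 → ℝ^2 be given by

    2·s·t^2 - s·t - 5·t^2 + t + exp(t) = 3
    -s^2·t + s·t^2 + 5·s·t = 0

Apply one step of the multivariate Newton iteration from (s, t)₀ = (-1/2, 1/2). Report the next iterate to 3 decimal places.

At (-1/2, 1/2): F = (-2.10128, -1.500).
Jacobian J = [[2·t^2 - t, 4·s·t - s - 10·t + exp(t) + 1], [-2·s·t + t^2 + 5·t, -s^2 + 2·s·t + 5·s]].
At the point, J = [[0.000, -2.85128], [3.250, -3.250]] (det J = 9.26666).
Solving J·Δ = −F gives Δ = (-0.275, -0.737).
Then the next iterate is (s, t)₁ = (-0.775, -0.237).

(-0.775, -0.237)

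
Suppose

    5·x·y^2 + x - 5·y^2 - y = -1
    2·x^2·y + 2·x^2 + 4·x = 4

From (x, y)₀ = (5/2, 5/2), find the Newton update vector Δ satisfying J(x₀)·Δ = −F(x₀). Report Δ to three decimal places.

(-1.193, -0.257)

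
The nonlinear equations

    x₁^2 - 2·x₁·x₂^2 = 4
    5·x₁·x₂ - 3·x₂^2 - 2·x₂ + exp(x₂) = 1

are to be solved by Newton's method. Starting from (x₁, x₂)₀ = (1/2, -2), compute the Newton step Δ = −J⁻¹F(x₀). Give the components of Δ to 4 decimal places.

(-0.8765, 0.4036)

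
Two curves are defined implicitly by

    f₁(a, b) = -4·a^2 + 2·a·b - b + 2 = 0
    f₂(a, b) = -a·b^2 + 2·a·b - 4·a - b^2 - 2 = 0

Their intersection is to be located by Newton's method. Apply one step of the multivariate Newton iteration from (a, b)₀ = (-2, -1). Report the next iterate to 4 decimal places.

(-1.0840, -0.2353)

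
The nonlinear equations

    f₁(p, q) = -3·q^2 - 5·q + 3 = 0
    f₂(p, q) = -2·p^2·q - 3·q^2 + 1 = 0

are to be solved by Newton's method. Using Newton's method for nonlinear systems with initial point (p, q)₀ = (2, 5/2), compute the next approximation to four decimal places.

(1.7369, 1.0875)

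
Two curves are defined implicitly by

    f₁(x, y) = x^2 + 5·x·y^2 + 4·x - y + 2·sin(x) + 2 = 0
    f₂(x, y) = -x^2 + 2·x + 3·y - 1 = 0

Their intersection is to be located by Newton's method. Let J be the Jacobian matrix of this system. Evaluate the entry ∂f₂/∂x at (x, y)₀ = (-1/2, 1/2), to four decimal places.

3.0000

∂f₂/∂x = -2·x + 2.
At (-1/2, 1/2) this is 3.0000.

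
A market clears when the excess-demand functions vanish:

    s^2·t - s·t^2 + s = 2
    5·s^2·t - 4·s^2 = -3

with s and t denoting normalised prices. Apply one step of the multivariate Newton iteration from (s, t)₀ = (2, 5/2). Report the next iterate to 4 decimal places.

(1.4247, 1.6279)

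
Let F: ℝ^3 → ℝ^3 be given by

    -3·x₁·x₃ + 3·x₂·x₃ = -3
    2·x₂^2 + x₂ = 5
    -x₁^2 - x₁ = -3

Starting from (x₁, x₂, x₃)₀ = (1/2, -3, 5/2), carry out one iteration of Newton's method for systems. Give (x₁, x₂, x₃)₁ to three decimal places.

(1.625, -2.091, 0.131)

At (1/2, -3, 5/2): F = (-23.250, 10.000, 2.250).
Jacobian J = [[-3·x₃, 3·x₃, -3·x₁ + 3·x₂], [0, 4·x₂ + 1, 0], [-2·x₁ - 1, 0, 0]].
At the point, J = [[-7.500, 7.500, -10.500], [0.000, -11.000, 0.000], [-2.000, 0.000, 0.000]] (det J = 231.000).
Solving J·Δ = −F gives Δ = (1.125, 0.909, -2.369).
Then the next iterate is (x₁, x₂, x₃)₁ = (1.625, -2.091, 0.131).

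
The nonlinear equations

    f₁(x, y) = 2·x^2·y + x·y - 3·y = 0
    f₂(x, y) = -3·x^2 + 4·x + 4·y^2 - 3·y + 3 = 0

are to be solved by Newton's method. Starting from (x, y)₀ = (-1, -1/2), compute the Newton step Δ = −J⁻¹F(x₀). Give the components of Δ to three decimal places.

(1.053, 1.289)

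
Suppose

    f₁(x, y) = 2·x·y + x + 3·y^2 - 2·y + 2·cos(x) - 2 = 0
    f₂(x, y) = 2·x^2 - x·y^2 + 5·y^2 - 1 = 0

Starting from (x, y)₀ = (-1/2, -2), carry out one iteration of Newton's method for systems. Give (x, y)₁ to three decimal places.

(-1.767, -0.677)

At (-1/2, -2): F = (17.25517, 21.500).
Jacobian J = [[2·y - 2·sin(x) + 1, 2·x + 6·y - 2], [4·x - y^2, -2·x·y + 10·y]].
At the point, J = [[-2.04115, -15.000], [-6.000, -22.000]] (det J = -45.09472).
Solving J·Δ = −F gives Δ = (-1.267, 1.323).
Then the next iterate is (x, y)₁ = (-1.767, -0.677).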